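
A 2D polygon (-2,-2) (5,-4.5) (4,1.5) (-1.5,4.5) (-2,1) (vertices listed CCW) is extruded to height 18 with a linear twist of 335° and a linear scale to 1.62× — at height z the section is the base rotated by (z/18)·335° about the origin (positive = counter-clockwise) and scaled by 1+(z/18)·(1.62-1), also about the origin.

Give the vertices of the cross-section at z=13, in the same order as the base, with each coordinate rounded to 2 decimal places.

Cross-section at z=13: (-1.19,3.92) (-9.15,-3.32) (-0.81,-6.13) (6.77,-1.15) (2.64,1.87)

t = z/height = 13/18 = 0.722222
s = 1 + (scale-1)·z/height = 1 + (1.62-1)·13/18 = 1.447778
θ = twist·z/height = 335°·13/18 = 241.9444° = 4.222727 rad
cos θ = -0.470327, sin θ = -0.882492 (intermediates below are computed at full precision and shown rounded to 5 d.p.)
v1: (-2,-2) → rotate → (-0.82433,2.70564) → ×s → (-1.19345,3.91716) → (-1.19,3.92)
v2: (5,-4.5) → rotate → (-6.32285,-2.29599) → ×s → (-9.15408,-3.32408) → (-9.15,-3.32)
v3: (4,1.5) → rotate → (-0.55757,-4.23546) → ×s → (-0.80724,-6.13200) → (-0.81,-6.13)
v4: (-1.5,4.5) → rotate → (4.67671,-0.79274) → ×s → (6.77083,-1.14771) → (6.77,-1.15)
v5: (-2,1) → rotate → (1.82315,1.29466) → ×s → (2.63951,1.87437) → (2.64,1.87)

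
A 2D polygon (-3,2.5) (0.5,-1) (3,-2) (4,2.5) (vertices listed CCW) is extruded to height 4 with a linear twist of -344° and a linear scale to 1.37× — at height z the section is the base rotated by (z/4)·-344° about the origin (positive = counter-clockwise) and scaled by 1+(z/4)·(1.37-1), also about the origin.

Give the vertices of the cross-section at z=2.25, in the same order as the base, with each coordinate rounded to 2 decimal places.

Cross-section at z=2.25: (2.82,-3.78) (-0.31,1.32) (-2.96,3.20) (-5.40,-1.81)

t = z/height = 2.25/4 = 0.5625
s = 1 + (scale-1)·z/height = 1 + (1.37-1)·2.25/4 = 1.208125
θ = twist·z/height = -344°·2.25/4 = -193.5000° = -3.377212 rad
cos θ = -0.972370, sin θ = 0.233445 (intermediates below are computed at full precision and shown rounded to 5 d.p.)
v1: (-3,2.5) → rotate → (2.33350,-3.13126) → ×s → (2.81916,-3.78295) → (2.82,-3.78)
v2: (0.5,-1) → rotate → (-0.25274,1.08909) → ×s → (-0.30534,1.31576) → (-0.31,1.32)
v3: (3,-2) → rotate → (-2.45022,2.64508) → ×s → (-2.96017,3.19558) → (-2.96,3.20)
v4: (4,2.5) → rotate → (-4.47309,-1.49714) → ×s → (-5.40406,-1.80874) → (-5.40,-1.81)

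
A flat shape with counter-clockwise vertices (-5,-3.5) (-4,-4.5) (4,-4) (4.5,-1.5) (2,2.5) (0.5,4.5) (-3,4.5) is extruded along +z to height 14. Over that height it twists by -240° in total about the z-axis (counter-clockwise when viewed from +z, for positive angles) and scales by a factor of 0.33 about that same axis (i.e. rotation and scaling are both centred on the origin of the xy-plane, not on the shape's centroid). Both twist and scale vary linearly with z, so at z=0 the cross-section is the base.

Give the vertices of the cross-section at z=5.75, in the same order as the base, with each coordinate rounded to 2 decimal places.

t = z/height = 5.75/14 = 0.410714
s = 1 + (scale-1)·z/height = 1 + (0.33-1)·5.75/14 = 0.724821
θ = twist·z/height = -240°·5.75/14 = -98.5714° = -1.720396 rad
cos θ = -0.149042, sin θ = -0.988831 (intermediates below are computed at full precision and shown rounded to 5 d.p.)
v1: (-5,-3.5) → rotate → (-2.71570,5.46580) → ×s → (-1.96840,3.96173) → (-1.97,3.96)
v2: (-4,-4.5) → rotate → (-3.85357,4.62601) → ×s → (-2.79315,3.35303) → (-2.79,3.35)
v3: (4,-4) → rotate → (-4.55149,-3.35915) → ×s → (-3.29902,-2.43479) → (-3.30,-2.43)
v4: (4.5,-1.5) → rotate → (-2.15394,-4.22618) → ×s → (-1.56122,-3.06322) → (-1.56,-3.06)
v5: (2,2.5) → rotate → (2.17399,-2.35027) → ×s → (1.57576,-1.70352) → (1.58,-1.70)
v6: (0.5,4.5) → rotate → (4.37522,-1.16511) → ×s → (3.17125,-0.84449) → (3.17,-0.84)
v7: (-3,4.5) → rotate → (4.89687,2.29580) → ×s → (3.54935,1.66405) → (3.55,1.66)

Cross-section at z=5.75: (-1.97,3.96) (-2.79,3.35) (-3.30,-2.43) (-1.56,-3.06) (1.58,-1.70) (3.17,-0.84) (3.55,1.66)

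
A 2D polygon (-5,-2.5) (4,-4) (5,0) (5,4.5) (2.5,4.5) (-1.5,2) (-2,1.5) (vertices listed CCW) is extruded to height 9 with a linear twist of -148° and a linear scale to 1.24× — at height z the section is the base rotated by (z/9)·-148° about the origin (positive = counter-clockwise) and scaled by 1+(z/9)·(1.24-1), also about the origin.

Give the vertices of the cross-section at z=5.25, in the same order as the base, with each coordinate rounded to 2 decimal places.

t = z/height = 5.25/9 = 0.583333
s = 1 + (scale-1)·z/height = 1 + (1.24-1)·5.25/9 = 1.140000
θ = twist·z/height = -148°·5.25/9 = -86.3333° = -1.506801 rad
cos θ = 0.063952, sin θ = -0.997953 (intermediates below are computed at full precision and shown rounded to 5 d.p.)
v1: (-5,-2.5) → rotate → (-2.81464,4.82989) → ×s → (-3.20869,5.50607) → (-3.21,5.51)
v2: (4,-4) → rotate → (-3.73601,-4.24762) → ×s → (-4.25905,-4.84229) → (-4.26,-4.84)
v3: (5,0) → rotate → (0.31976,-4.98976) → ×s → (0.36452,-5.68833) → (0.36,-5.69)
v4: (5,4.5) → rotate → (4.81055,-4.70198) → ×s → (5.48402,-5.36026) → (5.48,-5.36)
v5: (2.5,4.5) → rotate → (4.65067,-2.20710) → ×s → (5.30176,-2.51609) → (5.30,-2.52)
v6: (-1.5,2) → rotate → (1.89998,1.62483) → ×s → (2.16598,1.85231) → (2.17,1.85)
v7: (-2,1.5) → rotate → (1.36903,2.09183) → ×s → (1.56069,2.38469) → (1.56,2.38)

Cross-section at z=5.25: (-3.21,5.51) (-4.26,-4.84) (0.36,-5.69) (5.48,-5.36) (5.30,-2.52) (2.17,1.85) (1.56,2.38)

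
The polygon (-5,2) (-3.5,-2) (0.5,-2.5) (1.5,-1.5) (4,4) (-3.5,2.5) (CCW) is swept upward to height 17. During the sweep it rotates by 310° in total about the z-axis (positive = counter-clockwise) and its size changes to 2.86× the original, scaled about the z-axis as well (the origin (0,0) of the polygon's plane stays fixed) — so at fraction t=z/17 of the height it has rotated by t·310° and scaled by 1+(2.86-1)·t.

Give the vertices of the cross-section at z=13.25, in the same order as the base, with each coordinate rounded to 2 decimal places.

Cross-section at z=13.25: (10.13,8.45) (-0.23,9.87) (-5.97,1.83) (-4.98,-1.49) (3.96,-13.28) (9.46,4.63)

t = z/height = 13.25/17 = 0.779412
s = 1 + (scale-1)·z/height = 1 + (2.86-1)·13.25/17 = 2.449706
θ = twist·z/height = 310°·13.25/17 = 241.6176° = 4.217023 rad
cos θ = -0.475353, sin θ = -0.879795 (intermediates below are computed at full precision and shown rounded to 5 d.p.)
v1: (-5,2) → rotate → (4.13636,3.44827) → ×s → (10.13286,8.44724) → (10.13,8.45)
v2: (-3.5,-2) → rotate → (-0.09585,4.02999) → ×s → (-0.23481,9.87229) → (-0.23,9.87)
v3: (0.5,-2.5) → rotate → (-2.43716,0.74849) → ×s → (-5.97034,1.83357) → (-5.97,1.83)
v4: (1.5,-1.5) → rotate → (-2.03272,-0.60666) → ×s → (-4.97957,-1.48615) → (-4.98,-1.49)
v5: (4,4) → rotate → (1.61777,-5.42059) → ×s → (3.96305,-13.27886) → (3.96,-13.28)
v6: (-3.5,2.5) → rotate → (3.86322,1.89090) → ×s → (9.46376,4.63215) → (9.46,4.63)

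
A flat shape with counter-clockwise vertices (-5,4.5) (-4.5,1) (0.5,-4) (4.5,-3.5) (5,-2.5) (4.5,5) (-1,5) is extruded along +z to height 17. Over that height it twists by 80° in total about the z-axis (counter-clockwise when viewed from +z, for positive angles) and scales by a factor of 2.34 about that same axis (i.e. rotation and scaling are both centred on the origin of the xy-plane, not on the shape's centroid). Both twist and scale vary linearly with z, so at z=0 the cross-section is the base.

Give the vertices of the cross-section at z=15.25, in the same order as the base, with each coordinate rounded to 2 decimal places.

Cross-section at z=15.25: (-12.86,-7.36) (-5.19,-8.72) (8.71,-1.71) (10.42,7.00) (8.67,8.73) (-7.36,12.86) (-11.15,1.35)

t = z/height = 15.25/17 = 0.897059
s = 1 + (scale-1)·z/height = 1 + (2.34-1)·15.25/17 = 2.202059
θ = twist·z/height = 80°·15.25/17 = 71.7647° = 1.252530 rad
cos θ = 0.312920, sin θ = 0.949779 (intermediates below are computed at full precision and shown rounded to 5 d.p.)
v1: (-5,4.5) → rotate → (-5.83861,-3.34076) → ×s → (-12.85696,-7.35654) → (-12.86,-7.36)
v2: (-4.5,1) → rotate → (-2.35792,-3.96109) → ×s → (-5.19228,-8.72255) → (-5.19,-8.72)
v3: (0.5,-4) → rotate → (3.95558,-0.77679) → ×s → (8.71042,-1.71054) → (8.71,-1.71)
v4: (4.5,-3.5) → rotate → (4.73237,3.17879) → ×s → (10.42095,6.99988) → (10.42,7.00)
v5: (5,-2.5) → rotate → (3.93905,3.96660) → ×s → (8.67402,8.73468) → (8.67,8.73)
v6: (4.5,5) → rotate → (-3.34076,5.83861) → ×s → (-7.35654,12.85696) → (-7.36,12.86)
v7: (-1,5) → rotate → (-5.06182,0.61482) → ×s → (-11.14642,1.35387) → (-11.15,1.35)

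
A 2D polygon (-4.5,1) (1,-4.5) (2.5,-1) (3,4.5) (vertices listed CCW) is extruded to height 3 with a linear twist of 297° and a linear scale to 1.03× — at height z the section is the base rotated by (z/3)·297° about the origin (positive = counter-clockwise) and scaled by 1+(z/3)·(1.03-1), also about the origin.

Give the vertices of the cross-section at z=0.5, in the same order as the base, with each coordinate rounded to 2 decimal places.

Cross-section at z=0.5: (-3.70,-2.79) (4.09,-2.17) (2.40,1.26) (-1.48,5.23)

t = z/height = 0.5/3 = 0.166667
s = 1 + (scale-1)·z/height = 1 + (1.03-1)·0.5/3 = 1.005000
θ = twist·z/height = 297°·0.5/3 = 49.5000° = 0.863938 rad
cos θ = 0.649448, sin θ = 0.760406 (intermediates below are computed at full precision and shown rounded to 5 d.p.)
v1: (-4.5,1) → rotate → (-3.68292,-2.77238) → ×s → (-3.70134,-2.78624) → (-3.70,-2.79)
v2: (1,-4.5) → rotate → (4.07127,-2.16211) → ×s → (4.09163,-2.17292) → (4.09,-2.17)
v3: (2.5,-1) → rotate → (2.38403,1.25157) → ×s → (2.39595,1.25782) → (2.40,1.26)
v4: (3,4.5) → rotate → (-1.47348,5.20373) → ×s → (-1.48085,5.22975) → (-1.48,5.23)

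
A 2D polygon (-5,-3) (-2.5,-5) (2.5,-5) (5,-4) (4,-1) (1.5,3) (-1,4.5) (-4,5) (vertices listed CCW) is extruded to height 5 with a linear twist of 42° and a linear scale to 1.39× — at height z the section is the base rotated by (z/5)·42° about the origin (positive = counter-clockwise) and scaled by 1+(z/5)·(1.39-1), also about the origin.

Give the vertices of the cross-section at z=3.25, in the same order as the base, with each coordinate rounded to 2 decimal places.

Cross-section at z=3.25: (-3.84,-6.22) (0.09,-7.01) (5.66,-4.13) (7.87,-1.58) (5.03,1.19) (-0.05,4.20) (-3.70,4.44) (-7.33,3.27)

t = z/height = 3.25/5 = 0.65
s = 1 + (scale-1)·z/height = 1 + (1.39-1)·3.25/5 = 1.253500
θ = twist·z/height = 42°·3.25/5 = 27.3000° = 0.476475 rad
cos θ = 0.888617, sin θ = 0.458650 (intermediates below are computed at full precision and shown rounded to 5 d.p.)
v1: (-5,-3) → rotate → (-3.06714,-4.95910) → ×s → (-3.84466,-6.21623) → (-3.84,-6.22)
v2: (-2.5,-5) → rotate → (0.07170,-5.58971) → ×s → (0.08988,-7.00670) → (0.09,-7.01)
v3: (2.5,-5) → rotate → (4.51479,-3.29646) → ×s → (5.65929,-4.13212) → (5.66,-4.13)
v4: (5,-4) → rotate → (6.27768,-1.26122) → ×s → (7.86908,-1.58094) → (7.87,-1.58)
v5: (4,-1) → rotate → (4.01312,0.94598) → ×s → (5.03044,1.18579) → (5.03,1.19)
v6: (1.5,3) → rotate → (-0.04302,3.35383) → ×s → (-0.05393,4.20402) → (-0.05,4.20)
v7: (-1,4.5) → rotate → (-2.95254,3.54013) → ×s → (-3.70101,4.43755) → (-3.70,4.44)
v8: (-4,5) → rotate → (-5.84772,2.60849) → ×s → (-7.33011,3.26974) → (-7.33,3.27)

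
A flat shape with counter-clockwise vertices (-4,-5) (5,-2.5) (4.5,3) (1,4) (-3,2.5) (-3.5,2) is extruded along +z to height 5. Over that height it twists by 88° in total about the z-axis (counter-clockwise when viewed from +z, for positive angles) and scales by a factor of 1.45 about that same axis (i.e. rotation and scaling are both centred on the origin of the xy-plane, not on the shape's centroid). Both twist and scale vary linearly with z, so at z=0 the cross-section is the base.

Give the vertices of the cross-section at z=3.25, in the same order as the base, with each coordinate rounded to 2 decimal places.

t = z/height = 3.25/5 = 0.65
s = 1 + (scale-1)·z/height = 1 + (1.45-1)·3.25/5 = 1.292500
θ = twist·z/height = 88°·3.25/5 = 57.2000° = 0.998328 rad
cos θ = 0.541708, sin θ = 0.840567 (intermediates below are computed at full precision and shown rounded to 5 d.p.)
v1: (-4,-5) → rotate → (2.03600,-6.07081) → ×s → (2.63153,-7.84652) → (2.63,-7.85)
v2: (5,-2.5) → rotate → (4.80996,2.84856) → ×s → (6.21687,3.68177) → (6.22,3.68)
v3: (4.5,3) → rotate → (-0.08401,5.40767) → ×s → (-0.10859,6.98942) → (-0.11,6.99)
v4: (1,4) → rotate → (-2.82056,3.00740) → ×s → (-3.64557,3.88706) → (-3.65,3.89)
v5: (-3,2.5) → rotate → (-3.72654,-1.16743) → ×s → (-4.81655,-1.50890) → (-4.82,-1.51)
v6: (-3.5,2) → rotate → (-3.57711,-1.85857) → ×s → (-4.62342,-2.40220) → (-4.62,-2.40)

Cross-section at z=3.25: (2.63,-7.85) (6.22,3.68) (-0.11,6.99) (-3.65,3.89) (-4.82,-1.51) (-4.62,-2.40)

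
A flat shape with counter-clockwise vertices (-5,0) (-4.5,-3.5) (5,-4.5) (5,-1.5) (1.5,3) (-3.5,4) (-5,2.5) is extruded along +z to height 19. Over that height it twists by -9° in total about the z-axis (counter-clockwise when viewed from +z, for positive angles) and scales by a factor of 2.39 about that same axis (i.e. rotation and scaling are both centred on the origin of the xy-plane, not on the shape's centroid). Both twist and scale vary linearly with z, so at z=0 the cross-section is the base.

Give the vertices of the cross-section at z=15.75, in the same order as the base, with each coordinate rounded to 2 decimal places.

t = z/height = 15.75/19 = 0.828947
s = 1 + (scale-1)·z/height = 1 + (2.39-1)·15.75/19 = 2.152237
θ = twist·z/height = -9°·15.75/19 = -7.4605° = -0.130211 rad
cos θ = 0.991535, sin θ = -0.129843 (intermediates below are computed at full precision and shown rounded to 5 d.p.)
v1: (-5,0) → rotate → (-4.95767,0.64922) → ×s → (-10.67009,1.39727) → (-10.67,1.40)
v2: (-4.5,-3.5) → rotate → (-4.91636,-2.88608) → ×s → (-10.58116,-6.21152) → (-10.58,-6.21)
v3: (5,-4.5) → rotate → (4.37338,-5.11112) → ×s → (9.41255,-11.00034) → (9.41,-11.00)
v4: (5,-1.5) → rotate → (4.76291,-2.13652) → ×s → (10.25091,-4.59829) → (10.25,-4.60)
v5: (1.5,3) → rotate → (1.87683,2.77984) → ×s → (4.03939,5.98287) → (4.04,5.98)
v6: (-3.5,4) → rotate → (-2.95100,4.42059) → ×s → (-6.35125,9.51415) → (-6.35,9.51)
v7: (-5,2.5) → rotate → (-4.63306,3.12805) → ×s → (-9.97145,6.73231) → (-9.97,6.73)

Cross-section at z=15.75: (-10.67,1.40) (-10.58,-6.21) (9.41,-11.00) (10.25,-4.60) (4.04,5.98) (-6.35,9.51) (-9.97,6.73)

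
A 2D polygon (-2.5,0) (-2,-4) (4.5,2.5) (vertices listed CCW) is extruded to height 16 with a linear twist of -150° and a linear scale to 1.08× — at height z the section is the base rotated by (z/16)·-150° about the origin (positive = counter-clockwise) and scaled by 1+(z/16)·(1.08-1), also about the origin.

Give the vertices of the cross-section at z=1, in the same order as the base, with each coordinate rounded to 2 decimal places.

t = z/height = 1/16 = 0.0625
s = 1 + (scale-1)·z/height = 1 + (1.08-1)·1/16 = 1.005000
θ = twist·z/height = -150°·1/16 = -9.3750° = -0.163625 rad
cos θ = 0.986643, sin θ = -0.162895 (intermediates below are computed at full precision and shown rounded to 5 d.p.)
v1: (-2.5,0) → rotate → (-2.46661,0.40724) → ×s → (-2.47894,0.40927) → (-2.48,0.41)
v2: (-2,-4) → rotate → (-2.62487,-3.62078) → ×s → (-2.63799,-3.63889) → (-2.64,-3.64)
v3: (4.5,2.5) → rotate → (4.84713,1.73358) → ×s → (4.87137,1.74225) → (4.87,1.74)

Cross-section at z=1: (-2.48,0.41) (-2.64,-3.64) (4.87,1.74)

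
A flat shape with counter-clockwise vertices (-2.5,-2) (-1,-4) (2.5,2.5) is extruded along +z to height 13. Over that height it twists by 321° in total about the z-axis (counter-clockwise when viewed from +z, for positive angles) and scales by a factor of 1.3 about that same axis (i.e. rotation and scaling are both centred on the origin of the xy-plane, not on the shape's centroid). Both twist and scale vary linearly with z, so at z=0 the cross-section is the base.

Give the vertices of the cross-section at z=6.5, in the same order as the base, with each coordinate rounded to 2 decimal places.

Cross-section at z=6.5: (3.48,1.21) (2.62,3.95) (-3.67,-1.75)

t = z/height = 6.5/13 = 0.5
s = 1 + (scale-1)·z/height = 1 + (1.3-1)·6.5/13 = 1.150000
θ = twist·z/height = 321°·6.5/13 = 160.5000° = 2.801253 rad
cos θ = -0.942641, sin θ = 0.333807 (intermediates below are computed at full precision and shown rounded to 5 d.p.)
v1: (-2.5,-2) → rotate → (3.02422,1.05077) → ×s → (3.47785,1.20838) → (3.48,1.21)
v2: (-1,-4) → rotate → (2.27787,3.43676) → ×s → (2.61955,3.95227) → (2.62,3.95)
v3: (2.5,2.5) → rotate → (-3.19112,-1.52209) → ×s → (-3.66979,-1.75040) → (-3.67,-1.75)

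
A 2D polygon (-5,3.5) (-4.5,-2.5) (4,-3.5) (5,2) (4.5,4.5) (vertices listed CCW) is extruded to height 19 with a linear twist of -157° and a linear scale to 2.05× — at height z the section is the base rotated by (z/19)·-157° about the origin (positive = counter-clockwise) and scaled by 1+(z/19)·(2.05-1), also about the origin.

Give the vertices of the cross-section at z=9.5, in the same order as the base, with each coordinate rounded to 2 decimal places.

Cross-section at z=9.5: (3.71,8.54) (-5.10,5.96) (-4.01,-7.04) (4.51,-6.86) (8.09,-5.36)

t = z/height = 9.5/19 = 0.5
s = 1 + (scale-1)·z/height = 1 + (2.05-1)·9.5/19 = 1.525000
θ = twist·z/height = -157°·9.5/19 = -78.5000° = -1.370083 rad
cos θ = 0.199368, sin θ = -0.979925 (intermediates below are computed at full precision and shown rounded to 5 d.p.)
v1: (-5,3.5) → rotate → (2.43290,5.59741) → ×s → (3.71017,8.53605) → (3.71,8.54)
v2: (-4.5,-2.5) → rotate → (-3.34697,3.91124) → ×s → (-5.10413,5.96464) → (-5.10,5.96)
v3: (4,-3.5) → rotate → (-2.63226,-4.61749) → ×s → (-4.01420,-7.04167) → (-4.01,-7.04)
v4: (5,2) → rotate → (2.95669,-4.50089) → ×s → (4.50895,-6.86385) → (4.51,-6.86)
v5: (4.5,4.5) → rotate → (5.30682,-3.51251) → ×s → (8.09290,-5.35657) → (8.09,-5.36)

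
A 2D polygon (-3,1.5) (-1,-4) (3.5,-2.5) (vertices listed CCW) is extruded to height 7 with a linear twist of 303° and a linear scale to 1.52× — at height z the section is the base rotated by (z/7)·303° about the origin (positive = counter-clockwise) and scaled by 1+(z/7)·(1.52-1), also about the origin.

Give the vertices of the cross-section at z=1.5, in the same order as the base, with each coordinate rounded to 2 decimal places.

Cross-section at z=1.5: (-2.92,-2.31) (3.56,-2.89) (4.17,2.35)

t = z/height = 1.5/7 = 0.214286
s = 1 + (scale-1)·z/height = 1 + (1.52-1)·1.5/7 = 1.111429
θ = twist·z/height = 303°·1.5/7 = 64.9286° = 1.133217 rad
cos θ = 0.423748, sin θ = 0.905780 (intermediates below are computed at full precision and shown rounded to 5 d.p.)
v1: (-3,1.5) → rotate → (-2.62991,-2.08172) → ×s → (-2.92296,-2.31368) → (-2.92,-2.31)
v2: (-1,-4) → rotate → (3.19937,-2.60077) → ×s → (3.55587,-2.89057) → (3.56,-2.89)
v3: (3.5,-2.5) → rotate → (3.74757,2.11086) → ×s → (4.16515,2.34607) → (4.17,2.35)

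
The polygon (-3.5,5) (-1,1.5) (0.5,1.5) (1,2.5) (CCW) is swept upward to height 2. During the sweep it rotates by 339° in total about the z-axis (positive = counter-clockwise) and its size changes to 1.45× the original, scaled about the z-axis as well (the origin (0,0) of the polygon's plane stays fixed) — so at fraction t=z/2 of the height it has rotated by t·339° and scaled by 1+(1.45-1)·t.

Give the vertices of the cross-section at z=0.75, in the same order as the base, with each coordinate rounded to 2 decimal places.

t = z/height = 0.75/2 = 0.375
s = 1 + (scale-1)·z/height = 1 + (1.45-1)·0.75/2 = 1.168750
θ = twist·z/height = 339°·0.75/2 = 127.1250° = 2.218750 rad
cos θ = -0.603556, sin θ = 0.797321 (intermediates below are computed at full precision and shown rounded to 5 d.p.)
v1: (-3.5,5) → rotate → (-1.87416,-5.80840) → ×s → (-2.19042,-6.78857) → (-2.19,-6.79)
v2: (-1,1.5) → rotate → (-0.59243,-1.70265) → ×s → (-0.69240,-1.98998) → (-0.69,-1.99)
v3: (0.5,1.5) → rotate → (-1.49776,-0.50667) → ×s → (-1.75051,-0.59217) → (-1.75,-0.59)
v4: (1,2.5) → rotate → (-2.59686,-0.71157) → ×s → (-3.03508,-0.83165) → (-3.04,-0.83)

Cross-section at z=0.75: (-2.19,-6.79) (-0.69,-1.99) (-1.75,-0.59) (-3.04,-0.83)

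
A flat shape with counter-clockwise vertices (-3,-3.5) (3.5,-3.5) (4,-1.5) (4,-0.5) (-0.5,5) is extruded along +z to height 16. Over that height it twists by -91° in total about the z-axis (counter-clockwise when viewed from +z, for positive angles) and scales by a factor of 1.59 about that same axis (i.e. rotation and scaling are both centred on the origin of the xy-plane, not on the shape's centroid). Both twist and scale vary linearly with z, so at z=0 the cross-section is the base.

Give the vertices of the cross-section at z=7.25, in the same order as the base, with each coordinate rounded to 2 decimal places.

t = z/height = 7.25/16 = 0.453125
s = 1 + (scale-1)·z/height = 1 + (1.59-1)·7.25/16 = 1.267344
θ = twist·z/height = -91°·7.25/16 = -41.2344° = -0.719676 rad
cos θ = 0.752020, sin θ = -0.659141 (intermediates below are computed at full precision and shown rounded to 5 d.p.)
v1: (-3,-3.5) → rotate → (-4.56305,-0.65465) → ×s → (-5.78295,-0.82966) → (-5.78,-0.83)
v2: (3.5,-3.5) → rotate → (0.32508,-4.93906) → ×s → (0.41198,-6.25949) → (0.41,-6.26)
v3: (4,-1.5) → rotate → (2.01937,-3.76459) → ×s → (2.55923,-4.77103) → (2.56,-4.77)
v4: (4,-0.5) → rotate → (2.67851,-3.01257) → ×s → (3.39459,-3.81797) → (3.39,-3.82)
v5: (-0.5,5) → rotate → (2.91969,4.08967) → ×s → (3.70026,5.18302) → (3.70,5.18)

Cross-section at z=7.25: (-5.78,-0.83) (0.41,-6.26) (2.56,-4.77) (3.39,-3.82) (3.70,5.18)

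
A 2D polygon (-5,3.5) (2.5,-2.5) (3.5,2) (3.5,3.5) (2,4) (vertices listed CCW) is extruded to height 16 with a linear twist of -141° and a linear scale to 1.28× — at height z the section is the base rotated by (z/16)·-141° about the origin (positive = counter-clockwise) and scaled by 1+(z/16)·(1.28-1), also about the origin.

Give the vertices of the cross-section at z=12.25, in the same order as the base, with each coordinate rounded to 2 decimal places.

Cross-section at z=12.25: (5.91,4.47) (-3.82,-1.95) (1.00,-4.79) (2.73,-5.35) (3.87,-3.81)

t = z/height = 12.25/16 = 0.765625
s = 1 + (scale-1)·z/height = 1 + (1.28-1)·12.25/16 = 1.214375
θ = twist·z/height = -141°·12.25/16 = -107.9531° = -1.884137 rad
cos θ = -0.308239, sin θ = -0.951309 (intermediates below are computed at full precision and shown rounded to 5 d.p.)
v1: (-5,3.5) → rotate → (4.87078,3.67771) → ×s → (5.91495,4.46612) → (5.91,4.47)
v2: (2.5,-2.5) → rotate → (-3.14887,-1.60768) → ×s → (-3.82391,-1.95232) → (-3.82,-1.95)
v3: (3.5,2) → rotate → (0.82378,-3.94606) → ×s → (1.00038,-4.79200) → (1.00,-4.79)
v4: (3.5,3.5) → rotate → (2.25075,-4.40842) → ×s → (2.73325,-5.35347) → (2.73,-5.35)
v5: (2,4) → rotate → (3.18876,-3.13557) → ×s → (3.87235,-3.80776) → (3.87,-3.81)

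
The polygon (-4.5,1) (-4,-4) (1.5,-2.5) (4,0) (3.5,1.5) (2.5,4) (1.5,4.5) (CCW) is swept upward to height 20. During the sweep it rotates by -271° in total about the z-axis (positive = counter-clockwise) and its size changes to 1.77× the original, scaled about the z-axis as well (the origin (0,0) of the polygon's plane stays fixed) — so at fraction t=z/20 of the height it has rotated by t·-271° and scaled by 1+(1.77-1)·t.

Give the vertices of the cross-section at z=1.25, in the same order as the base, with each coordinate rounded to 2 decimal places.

t = z/height = 1.25/20 = 0.0625
s = 1 + (scale-1)·z/height = 1 + (1.77-1)·1.25/20 = 1.048125
θ = twist·z/height = -271°·1.25/20 = -16.9375° = -0.295615 rad
cos θ = 0.956623, sin θ = -0.291328 (intermediates below are computed at full precision and shown rounded to 5 d.p.)
v1: (-4.5,1) → rotate → (-4.01348,2.26760) → ×s → (-4.20662,2.37673) → (-4.21,2.38)
v2: (-4,-4) → rotate → (-4.99181,-2.66118) → ×s → (-5.23204,-2.78925) → (-5.23,-2.79)
v3: (1.5,-2.5) → rotate → (0.70661,-2.82855) → ×s → (0.74062,-2.96467) → (0.74,-2.96)
v4: (4,0) → rotate → (3.82649,-1.16531) → ×s → (4.01064,-1.22139) → (4.01,-1.22)
v5: (3.5,1.5) → rotate → (3.78517,0.41529) → ×s → (3.96733,0.43527) → (3.97,0.44)
v6: (2.5,4) → rotate → (3.55687,3.09817) → ×s → (3.72805,3.24727) → (3.73,3.25)
v7: (1.5,4.5) → rotate → (2.74591,3.86781) → ×s → (2.87806,4.05395) → (2.88,4.05)

Cross-section at z=1.25: (-4.21,2.38) (-5.23,-2.79) (0.74,-2.96) (4.01,-1.22) (3.97,0.44) (3.73,3.25) (2.88,4.05)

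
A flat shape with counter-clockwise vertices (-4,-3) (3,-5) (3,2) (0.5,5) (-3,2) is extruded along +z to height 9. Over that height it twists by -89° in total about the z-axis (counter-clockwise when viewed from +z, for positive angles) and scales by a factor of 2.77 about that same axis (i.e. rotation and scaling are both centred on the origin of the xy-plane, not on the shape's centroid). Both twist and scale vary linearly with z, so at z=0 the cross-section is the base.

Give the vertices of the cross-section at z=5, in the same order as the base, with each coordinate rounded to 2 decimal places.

Cross-section at z=5: (-9.68,2.16) (-3.67,-10.97) (6.88,-1.94) (8.18,5.69) (-0.85,7.10)

t = z/height = 5/9 = 0.555556
s = 1 + (scale-1)·z/height = 1 + (2.77-1)·5/9 = 1.983333
θ = twist·z/height = -89°·5/9 = -49.4444° = -0.862968 rad
cos θ = 0.650185, sin θ = -0.759776 (intermediates below are computed at full precision and shown rounded to 5 d.p.)
v1: (-4,-3) → rotate → (-4.88007,1.08855) → ×s → (-9.67880,2.15895) → (-9.68,2.16)
v2: (3,-5) → rotate → (-1.84832,-5.53025) → ×s → (-3.66584,-10.96833) → (-3.67,-10.97)
v3: (3,2) → rotate → (3.47011,-0.97896) → ×s → (6.88238,-1.94160) → (6.88,-1.94)
v4: (0.5,5) → rotate → (4.12397,2.87104) → ×s → (8.17921,5.69422) → (8.18,5.69)
v5: (-3,2) → rotate → (-0.43100,3.57970) → ×s → (-0.85482,7.09973) → (-0.85,7.10)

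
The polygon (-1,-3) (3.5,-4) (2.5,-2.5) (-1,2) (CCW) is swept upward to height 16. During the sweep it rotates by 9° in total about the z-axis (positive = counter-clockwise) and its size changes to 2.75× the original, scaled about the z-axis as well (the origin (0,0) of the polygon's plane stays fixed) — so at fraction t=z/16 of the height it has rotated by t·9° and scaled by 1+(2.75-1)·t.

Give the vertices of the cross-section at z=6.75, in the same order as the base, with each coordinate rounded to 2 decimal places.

t = z/height = 6.75/16 = 0.421875
s = 1 + (scale-1)·z/height = 1 + (2.75-1)·6.75/16 = 1.738281
θ = twist·z/height = 9°·6.75/16 = 3.7969° = 0.066268 rad
cos θ = 0.997805, sin θ = 0.066219 (intermediates below are computed at full precision and shown rounded to 5 d.p.)
v1: (-1,-3) → rotate → (-0.79915,-3.05963) → ×s → (-1.38914,-5.31851) → (-1.39,-5.32)
v2: (3.5,-4) → rotate → (3.75720,-3.75945) → ×s → (6.53106,-6.53499) → (6.53,-6.53)
v3: (2.5,-2.5) → rotate → (2.66006,-2.32896) → ×s → (4.62393,-4.04839) → (4.62,-4.05)
v4: (-1,2) → rotate → (-1.13024,1.92939) → ×s → (-1.96468,3.35382) → (-1.96,3.35)

Cross-section at z=6.75: (-1.39,-5.32) (6.53,-6.53) (4.62,-4.05) (-1.96,3.35)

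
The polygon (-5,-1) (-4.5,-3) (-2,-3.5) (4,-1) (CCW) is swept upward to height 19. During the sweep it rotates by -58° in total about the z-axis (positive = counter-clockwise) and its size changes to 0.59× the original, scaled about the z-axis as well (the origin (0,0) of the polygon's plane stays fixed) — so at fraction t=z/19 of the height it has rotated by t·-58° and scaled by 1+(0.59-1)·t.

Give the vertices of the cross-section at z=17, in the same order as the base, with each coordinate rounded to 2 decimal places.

Cross-section at z=17: (-2.45,2.10) (-3.25,1.07) (-2.53,-0.37) (1.06,-2.38)

t = z/height = 17/19 = 0.894737
s = 1 + (scale-1)·z/height = 1 + (0.59-1)·17/19 = 0.633158
θ = twist·z/height = -58°·17/19 = -51.8947° = -0.905734 rad
cos θ = 0.617108, sin θ = -0.786878 (intermediates below are computed at full precision and shown rounded to 5 d.p.)
v1: (-5,-1) → rotate → (-3.87242,3.31728) → ×s → (-2.45185,2.10036) → (-2.45,2.10)
v2: (-4.5,-3) → rotate → (-5.13762,1.68963) → ×s → (-3.25293,1.06980) → (-3.25,1.07)
v3: (-2,-3.5) → rotate → (-3.98829,-0.58612) → ×s → (-2.52522,-0.37111) → (-2.53,-0.37)
v4: (4,-1) → rotate → (1.68155,-3.76462) → ×s → (1.06469,-2.38360) → (1.06,-2.38)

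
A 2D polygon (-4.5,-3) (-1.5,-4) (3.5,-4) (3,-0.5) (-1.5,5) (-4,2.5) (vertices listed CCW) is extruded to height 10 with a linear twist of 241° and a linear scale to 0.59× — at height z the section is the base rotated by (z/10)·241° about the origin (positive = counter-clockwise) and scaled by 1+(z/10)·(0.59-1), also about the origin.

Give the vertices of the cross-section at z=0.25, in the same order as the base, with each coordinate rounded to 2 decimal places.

t = z/height = 0.25/10 = 0.025
s = 1 + (scale-1)·z/height = 1 + (0.59-1)·0.25/10 = 0.989750
θ = twist·z/height = 241°·0.25/10 = 6.0250° = 0.105156 rad
cos θ = 0.994476, sin θ = 0.104962 (intermediates below are computed at full precision and shown rounded to 5 d.p.)
v1: (-4.5,-3) → rotate → (-4.16026,-3.45576) → ×s → (-4.11761,-3.42034) → (-4.12,-3.42)
v2: (-1.5,-4) → rotate → (-1.07186,-4.13535) → ×s → (-1.06088,-4.09296) → (-1.06,-4.09)
v3: (3.5,-4) → rotate → (3.90052,-3.61054) → ×s → (3.86054,-3.57353) → (3.86,-3.57)
v4: (3,-0.5) → rotate → (3.03591,-0.18235) → ×s → (3.00479,-0.18048) → (3.00,-0.18)
v5: (-1.5,5) → rotate → (-2.01653,4.81494) → ×s → (-1.99586,4.76558) → (-2.00,4.77)
v6: (-4,2.5) → rotate → (-4.24031,2.06634) → ×s → (-4.19685,2.04516) → (-4.20,2.05)

Cross-section at z=0.25: (-4.12,-3.42) (-1.06,-4.09) (3.86,-3.57) (3.00,-0.18) (-2.00,4.77) (-4.20,2.05)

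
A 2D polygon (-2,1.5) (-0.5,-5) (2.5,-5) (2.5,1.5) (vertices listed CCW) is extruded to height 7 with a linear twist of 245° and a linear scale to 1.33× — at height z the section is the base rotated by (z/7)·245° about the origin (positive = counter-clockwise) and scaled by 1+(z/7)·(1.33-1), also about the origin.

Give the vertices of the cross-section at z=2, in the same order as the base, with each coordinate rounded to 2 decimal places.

Cross-section at z=2: (-2.29,-1.50) (4.95,-2.39) (6.08,0.70) (-0.61,3.13)

t = z/height = 2/7 = 0.285714
s = 1 + (scale-1)·z/height = 1 + (1.33-1)·2/7 = 1.094286
θ = twist·z/height = 245°·2/7 = 70.0000° = 1.221730 rad
cos θ = 0.342020, sin θ = 0.939693 (intermediates below are computed at full precision and shown rounded to 5 d.p.)
v1: (-2,1.5) → rotate → (-2.09358,-1.36636) → ×s → (-2.29097,-1.49518) → (-2.29,-1.50)
v2: (-0.5,-5) → rotate → (4.52745,-2.17995) → ×s → (4.95433,-2.38548) → (4.95,-2.39)
v3: (2.5,-5) → rotate → (5.55351,0.63913) → ×s → (6.07713,0.69939) → (6.08,0.70)
v4: (2.5,1.5) → rotate → (-0.55449,2.86226) → ×s → (-0.60677,3.13213) → (-0.61,3.13)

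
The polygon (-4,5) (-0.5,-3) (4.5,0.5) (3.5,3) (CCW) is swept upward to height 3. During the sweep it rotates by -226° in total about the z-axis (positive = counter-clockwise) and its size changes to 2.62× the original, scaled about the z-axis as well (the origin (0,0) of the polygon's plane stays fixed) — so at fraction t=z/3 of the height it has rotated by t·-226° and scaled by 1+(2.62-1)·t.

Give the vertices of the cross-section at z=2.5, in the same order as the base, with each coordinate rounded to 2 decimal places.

t = z/height = 2.5/3 = 0.833333
s = 1 + (scale-1)·z/height = 1 + (2.62-1)·2.5/3 = 2.350000
θ = twist·z/height = -226°·2.5/3 = -188.3333° = -3.287037 rad
cos θ = -0.989442, sin θ = 0.144932 (intermediates below are computed at full precision and shown rounded to 5 d.p.)
v1: (-4,5) → rotate → (3.23311,-5.52694) → ×s → (7.59780,-12.98830) → (7.60,-12.99)
v2: (-0.5,-3) → rotate → (0.92952,2.89586) → ×s → (2.18436,6.80527) → (2.18,6.81)
v3: (4.5,0.5) → rotate → (-4.52495,0.15747) → ×s → (-10.63364,0.37006) → (-10.63,0.37)
v4: (3.5,3) → rotate → (-3.89784,-2.46106) → ×s → (-9.15993,-5.78350) → (-9.16,-5.78)

Cross-section at z=2.5: (7.60,-12.99) (2.18,6.81) (-10.63,0.37) (-9.16,-5.78)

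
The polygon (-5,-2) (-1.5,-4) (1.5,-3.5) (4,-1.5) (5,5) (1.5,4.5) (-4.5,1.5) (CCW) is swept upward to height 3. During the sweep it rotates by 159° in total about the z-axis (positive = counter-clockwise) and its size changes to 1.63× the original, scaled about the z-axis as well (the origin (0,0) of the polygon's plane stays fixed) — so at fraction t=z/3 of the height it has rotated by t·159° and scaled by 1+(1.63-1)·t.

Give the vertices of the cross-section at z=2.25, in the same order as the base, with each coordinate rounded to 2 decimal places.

Cross-section at z=2.25: (6.17,-4.98) (6.22,0.95) (3.42,4.45) (-0.95,6.22) (-10.02,2.83) (-6.86,-1.31) (1.31,-6.86)

t = z/height = 2.25/3 = 0.75
s = 1 + (scale-1)·z/height = 1 + (1.63-1)·2.25/3 = 1.472500
θ = twist·z/height = 159°·2.25/3 = 119.2500° = 2.081305 rad
cos θ = -0.488621, sin θ = 0.872496 (intermediates below are computed at full precision and shown rounded to 5 d.p.)
v1: (-5,-2) → rotate → (4.18810,-3.38524) → ×s → (6.16697,-4.98476) → (6.17,-4.98)
v2: (-1.5,-4) → rotate → (4.22292,0.64574) → ×s → (6.21824,0.95085) → (6.22,0.95)
v3: (1.5,-3.5) → rotate → (2.32080,3.01892) → ×s → (3.41738,4.44536) → (3.42,4.45)
v4: (4,-1.5) → rotate → (-0.64574,4.22292) → ×s → (-0.95085,6.21824) → (-0.95,6.22)
v5: (5,5) → rotate → (-6.80559,1.91937) → ×s → (-10.02123,2.82628) → (-10.02,2.83)
v6: (1.5,4.5) → rotate → (-4.65916,-0.89005) → ×s → (-6.86062,-1.31060) → (-6.86,-1.31)
v7: (-4.5,1.5) → rotate → (0.89005,-4.65916) → ×s → (1.31060,-6.86062) → (1.31,-6.86)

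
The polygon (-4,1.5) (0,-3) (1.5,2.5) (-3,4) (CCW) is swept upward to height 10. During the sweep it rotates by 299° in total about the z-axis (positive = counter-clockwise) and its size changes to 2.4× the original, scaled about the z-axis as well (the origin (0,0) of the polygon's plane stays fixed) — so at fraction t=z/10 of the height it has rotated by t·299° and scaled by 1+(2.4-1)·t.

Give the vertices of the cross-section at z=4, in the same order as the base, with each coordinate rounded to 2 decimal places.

Cross-section at z=4: (1.05,-6.58) (4.07,2.31) (-4.55,0.11) (-3.11,-7.15)

t = z/height = 4/10 = 0.4
s = 1 + (scale-1)·z/height = 1 + (2.4-1)·4/10 = 1.560000
θ = twist·z/height = 299°·4/10 = 119.6000° = 2.087414 rad
cos θ = -0.493942, sin θ = 0.869495 (intermediates below are computed at full precision and shown rounded to 5 d.p.)
v1: (-4,1.5) → rotate → (0.67153,-4.21889) → ×s → (1.04758,-6.58147) → (1.05,-6.58)
v2: (0,-3) → rotate → (2.60848,1.48183) → ×s → (4.06924,2.31165) → (4.07,2.31)
v3: (1.5,2.5) → rotate → (-2.91465,0.06939) → ×s → (-4.54685,0.10824) → (-4.55,0.11)
v4: (-3,4) → rotate → (-1.99615,-4.58425) → ×s → (-3.11400,-7.15143) → (-3.11,-7.15)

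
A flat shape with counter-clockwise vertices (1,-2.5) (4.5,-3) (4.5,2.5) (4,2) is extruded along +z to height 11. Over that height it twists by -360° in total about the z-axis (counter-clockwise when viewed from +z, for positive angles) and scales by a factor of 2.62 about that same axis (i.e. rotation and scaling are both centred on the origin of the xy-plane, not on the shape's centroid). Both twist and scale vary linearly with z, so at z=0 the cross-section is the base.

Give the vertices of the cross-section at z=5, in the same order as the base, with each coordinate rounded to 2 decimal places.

t = z/height = 5/11 = 0.454545
s = 1 + (scale-1)·z/height = 1 + (2.62-1)·5/11 = 1.736364
θ = twist·z/height = -360°·5/11 = -163.6364° = -2.855993 rad
cos θ = -0.959493, sin θ = -0.281733 (intermediates below are computed at full precision and shown rounded to 5 d.p.)
v1: (1,-2.5) → rotate → (-1.66382,2.11700) → ×s → (-2.88900,3.67588) → (-2.89,3.68)
v2: (4.5,-3) → rotate → (-5.16292,1.61068) → ×s → (-8.96470,2.79673) → (-8.96,2.80)
v3: (4.5,2.5) → rotate → (-3.61339,-3.66653) → ×s → (-6.27415,-6.36643) → (-6.27,-6.37)
v4: (4,2) → rotate → (-3.27451,-3.04592) → ×s → (-5.68573,-5.28882) → (-5.69,-5.29)

Cross-section at z=5: (-2.89,3.68) (-8.96,2.80) (-6.27,-6.37) (-5.69,-5.29)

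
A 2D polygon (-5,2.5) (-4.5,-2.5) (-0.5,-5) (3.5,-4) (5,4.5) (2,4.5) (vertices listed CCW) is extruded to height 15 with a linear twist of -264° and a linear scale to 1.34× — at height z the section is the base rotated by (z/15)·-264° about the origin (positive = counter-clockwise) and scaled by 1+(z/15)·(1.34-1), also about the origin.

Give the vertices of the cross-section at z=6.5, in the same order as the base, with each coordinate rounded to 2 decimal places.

t = z/height = 6.5/15 = 0.433333
s = 1 + (scale-1)·z/height = 1 + (1.34-1)·6.5/15 = 1.147333
θ = twist·z/height = -264°·6.5/15 = -114.4000° = -1.996657 rad
cos θ = -0.413104, sin θ = -0.910684 (intermediates below are computed at full precision and shown rounded to 5 d.p.)
v1: (-5,2.5) → rotate → (4.34223,3.52066) → ×s → (4.98199,4.03937) → (4.98,4.04)
v2: (-4.5,-2.5) → rotate → (-0.41774,5.13084) → ×s → (-0.47929,5.88678) → (-0.48,5.89)
v3: (-0.5,-5) → rotate → (-4.34687,2.52086) → ×s → (-4.98730,2.89227) → (-4.99,2.89)
v4: (3.5,-4) → rotate → (-5.08860,-1.53498) → ×s → (-5.83832,-1.76113) → (-5.84,-1.76)
v5: (5,4.5) → rotate → (2.03255,-6.41239) → ×s → (2.33202,-7.35715) → (2.33,-7.36)
v6: (2,4.5) → rotate → (3.27187,-3.68034) → ×s → (3.75392,-4.22257) → (3.75,-4.22)

Cross-section at z=6.5: (4.98,4.04) (-0.48,5.89) (-4.99,2.89) (-5.84,-1.76) (2.33,-7.36) (3.75,-4.22)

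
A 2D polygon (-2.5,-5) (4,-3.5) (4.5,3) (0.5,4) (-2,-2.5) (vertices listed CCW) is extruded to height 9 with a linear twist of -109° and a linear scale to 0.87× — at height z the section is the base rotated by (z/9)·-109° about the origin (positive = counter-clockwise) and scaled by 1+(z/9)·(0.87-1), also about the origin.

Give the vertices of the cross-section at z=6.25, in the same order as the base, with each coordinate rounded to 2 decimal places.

Cross-section at z=6.25: (-4.97,1.08) (-2.19,-4.31) (3.66,-3.29) (3.64,0.46) (-2.65,1.20)

t = z/height = 6.25/9 = 0.694444
s = 1 + (scale-1)·z/height = 1 + (0.87-1)·6.25/9 = 0.909722
θ = twist·z/height = -109°·6.25/9 = -75.6944° = -1.321117 rad
cos θ = 0.247093, sin θ = -0.968992 (intermediates below are computed at full precision and shown rounded to 5 d.p.)
v1: (-2.5,-5) → rotate → (-5.46269,1.18701) → ×s → (-4.96953,1.07985) → (-4.97,1.08)
v2: (4,-3.5) → rotate → (-2.40310,-4.74079) → ×s → (-2.18615,-4.31280) → (-2.19,-4.31)
v3: (4.5,3) → rotate → (4.01889,-3.61918) → ×s → (3.65608,-3.29245) → (3.66,-3.29)
v4: (0.5,4) → rotate → (3.99951,0.50388) → ×s → (3.63845,0.45839) → (3.64,0.46)
v5: (-2,-2.5) → rotate → (-2.91667,1.32025) → ×s → (-2.65336,1.20106) → (-2.65,1.20)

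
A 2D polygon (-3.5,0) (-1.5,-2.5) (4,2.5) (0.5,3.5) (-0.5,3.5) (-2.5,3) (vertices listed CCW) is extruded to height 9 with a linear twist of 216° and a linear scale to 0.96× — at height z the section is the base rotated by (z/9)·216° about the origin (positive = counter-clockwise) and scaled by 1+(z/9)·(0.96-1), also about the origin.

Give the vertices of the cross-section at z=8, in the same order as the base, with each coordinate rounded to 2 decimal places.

t = z/height = 8/9 = 0.888889
s = 1 + (scale-1)·z/height = 1 + (0.96-1)·8/9 = 0.964444
θ = twist·z/height = 216°·8/9 = 192.0000° = 3.351032 rad
cos θ = -0.978148, sin θ = -0.207912 (intermediates below are computed at full precision and shown rounded to 5 d.p.)
v1: (-3.5,0) → rotate → (3.42352,0.72769) → ×s → (3.30179,0.70182) → (3.30,0.70)
v2: (-1.5,-2.5) → rotate → (0.94744,2.75724) → ×s → (0.91376,2.65920) → (0.91,2.66)
v3: (4,2.5) → rotate → (-3.39281,-3.27702) → ×s → (-3.27218,-3.16050) → (-3.27,-3.16)
v4: (0.5,3.5) → rotate → (0.23862,-3.52747) → ×s → (0.23013,-3.40205) → (0.23,-3.40)
v5: (-0.5,3.5) → rotate → (1.21676,-3.31956) → ×s → (1.17350,-3.20153) → (1.17,-3.20)
v6: (-2.5,3) → rotate → (3.06910,-2.41466) → ×s → (2.95998,-2.32881) → (2.96,-2.33)

Cross-section at z=8: (3.30,0.70) (0.91,2.66) (-3.27,-3.16) (0.23,-3.40) (1.17,-3.20) (2.96,-2.33)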